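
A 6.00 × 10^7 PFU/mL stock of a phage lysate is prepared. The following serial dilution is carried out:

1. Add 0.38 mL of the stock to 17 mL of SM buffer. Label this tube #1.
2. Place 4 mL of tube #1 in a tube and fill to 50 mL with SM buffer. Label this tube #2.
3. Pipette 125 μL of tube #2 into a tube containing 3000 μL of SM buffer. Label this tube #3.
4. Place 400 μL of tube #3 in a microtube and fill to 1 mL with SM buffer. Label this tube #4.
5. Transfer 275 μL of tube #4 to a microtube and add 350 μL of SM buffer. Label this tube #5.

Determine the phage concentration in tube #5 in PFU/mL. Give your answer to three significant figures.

739 PFU/mL

Step 1: 0.38 mL + 17 mL = 17.38 mL total → factor 17.38/0.38 = 45.737
Step 2: 4 mL brought to 50 mL → factor 50/4 = 12.5
Step 3: 125 μL + 3000 μL = 3125 μL total → factor 3125/125 = 25
Step 4: 400 μL brought to 1 mL → factor 1000/400 = 2.5
Step 5: 275 μL + 350 μL = 625 μL total → factor 625/275 = 2.2727
Overall dilution factor = 45.737 × 12.5 × 25 × 2.5 × 2.2727 = 81209
Final = 6.00 × 10^7 PFU/mL / 81209 = 739 PFU/mL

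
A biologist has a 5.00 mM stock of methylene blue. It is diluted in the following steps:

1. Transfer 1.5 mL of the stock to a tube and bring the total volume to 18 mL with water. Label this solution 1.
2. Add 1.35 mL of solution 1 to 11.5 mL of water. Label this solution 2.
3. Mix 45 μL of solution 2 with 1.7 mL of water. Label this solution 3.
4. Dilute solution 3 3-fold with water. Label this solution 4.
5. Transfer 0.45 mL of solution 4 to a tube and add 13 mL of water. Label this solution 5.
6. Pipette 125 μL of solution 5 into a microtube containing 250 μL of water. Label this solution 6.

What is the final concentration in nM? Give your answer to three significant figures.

Step 1: 1.5 mL brought to 18 mL → factor 18/1.5 = 12
Step 2: 1.35 mL + 11.5 mL = 12.85 mL total → factor 12.85/1.35 = 9.5185
Step 3: 45 μL + 1.7 mL = 1745 μL total → factor 1745/45 = 38.778
Step 4: 3-fold → factor 3
Step 5: 0.45 mL + 13 mL = 13.45 mL total → factor 13.45/0.45 = 29.889
Step 6: 125 μL + 250 μL = 375 μL total → factor 375/125 = 3
Overall dilution factor = 12 × 9.5185 × 38.778 × 3 × 29.889 × 3 = 1.1915 × 10^6
Final = 5.00 mM / 1.1915 × 10^6 = 4.196 × 10^-6 mM = 4.20 nM

4.20 nM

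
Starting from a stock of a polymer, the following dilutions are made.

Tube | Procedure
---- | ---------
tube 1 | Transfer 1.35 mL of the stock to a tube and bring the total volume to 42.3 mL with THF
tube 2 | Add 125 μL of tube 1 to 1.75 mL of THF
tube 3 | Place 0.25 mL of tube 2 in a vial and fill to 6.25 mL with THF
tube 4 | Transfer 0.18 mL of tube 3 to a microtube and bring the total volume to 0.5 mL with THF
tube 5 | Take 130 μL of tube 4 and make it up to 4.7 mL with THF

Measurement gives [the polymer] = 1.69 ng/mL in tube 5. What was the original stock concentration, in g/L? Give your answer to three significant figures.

Step 1: 1.35 mL brought to 42.3 mL → factor 42.3/1.35 = 31.333
Step 2: 125 μL + 1.75 mL = 1875 μL total → factor 1875/125 = 15
Step 3: 0.25 mL brought to 6.25 mL → factor 6.25/0.25 = 25
Step 4: 0.18 mL brought to 0.5 mL → factor 0.5/0.18 = 2.7778
Step 5: 130 μL brought to 4.7 mL → factor 4700/130 = 36.154
Overall dilution factor = 31.333 × 15 × 25 × 2.7778 × 36.154 = 1.18 × 10^6
Stock = 1.69 ng/mL × 1.18 × 10^6 = 1.994 × 10^6 ng/mL = 1.99 g/L

1.99 g/L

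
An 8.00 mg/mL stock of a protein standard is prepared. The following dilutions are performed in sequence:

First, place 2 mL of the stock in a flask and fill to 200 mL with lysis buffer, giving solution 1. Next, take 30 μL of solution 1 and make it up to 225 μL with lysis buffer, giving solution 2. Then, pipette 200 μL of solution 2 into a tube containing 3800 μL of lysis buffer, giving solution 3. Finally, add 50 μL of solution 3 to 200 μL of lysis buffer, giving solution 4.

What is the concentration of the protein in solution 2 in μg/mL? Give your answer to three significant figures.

10.7 μg/mL

Step 1: 2 mL brought to 200 mL → factor 200/2 = 100
Step 2: 30 μL brought to 225 μL → factor 225/30 = 7.5
Dilution factor through solution 2 = 100 × 7.5 = 750
[solution 2] = 8.00 mg/mL / 750 = 0.01067 mg/mL = 10.7 μg/mL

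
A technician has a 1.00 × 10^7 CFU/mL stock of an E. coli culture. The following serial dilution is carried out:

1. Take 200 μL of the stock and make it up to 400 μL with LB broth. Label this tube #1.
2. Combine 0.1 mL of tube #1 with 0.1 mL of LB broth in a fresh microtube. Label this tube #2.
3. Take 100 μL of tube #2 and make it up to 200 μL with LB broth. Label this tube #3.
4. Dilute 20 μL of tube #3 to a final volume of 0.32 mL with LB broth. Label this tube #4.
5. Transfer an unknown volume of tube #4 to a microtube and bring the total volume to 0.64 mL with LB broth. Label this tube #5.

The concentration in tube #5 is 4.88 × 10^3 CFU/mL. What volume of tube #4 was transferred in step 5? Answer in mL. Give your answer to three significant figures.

Step 1: 200 μL brought to 400 μL → factor 400/200 = 2
Step 2: 0.1 mL + 0.1 mL = 0.2 mL total → factor 0.2/0.1 = 2
Step 3: 100 μL brought to 200 μL → factor 200/100 = 2
Step 4: 20 μL brought to 0.32 mL → factor 320/20 = 16
Step 5: v brought to 0.64 mL → factor = 0.64 mL/v
Product of known-step factors = 128
Overall factor = 1.00 × 10^7 CFU/mL / (4.88 × 10^3 CFU/mL) = 2049.2
Step-5 factor = 2049.2 / 128 = 16.009
v = 0.64 mL / 16.009 = 0.0400 mL

0.0400 mL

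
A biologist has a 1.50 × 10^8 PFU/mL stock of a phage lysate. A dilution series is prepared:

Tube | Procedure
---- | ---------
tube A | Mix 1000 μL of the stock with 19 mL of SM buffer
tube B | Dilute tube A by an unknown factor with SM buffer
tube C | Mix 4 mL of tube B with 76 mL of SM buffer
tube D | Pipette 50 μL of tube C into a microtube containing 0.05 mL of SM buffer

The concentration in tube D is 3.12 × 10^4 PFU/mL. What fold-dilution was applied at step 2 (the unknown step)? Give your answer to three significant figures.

Step 1: 1000 μL + 19 mL = 20000 μL total → factor 20000/1000 = 20
Step 2: unknown factor x
Step 3: 4 mL + 76 mL = 80 mL total → factor 80/4 = 20
Step 4: 50 μL + 0.05 mL = 100 μL total → factor 100/50 = 2
Product of known-step factors = 800
Overall factor = 1.50 × 10^8 PFU/mL / (3.12 × 10^4 PFU/mL) = 4807.7
x = 4807.7 / 800 = 6.01

6.01-fold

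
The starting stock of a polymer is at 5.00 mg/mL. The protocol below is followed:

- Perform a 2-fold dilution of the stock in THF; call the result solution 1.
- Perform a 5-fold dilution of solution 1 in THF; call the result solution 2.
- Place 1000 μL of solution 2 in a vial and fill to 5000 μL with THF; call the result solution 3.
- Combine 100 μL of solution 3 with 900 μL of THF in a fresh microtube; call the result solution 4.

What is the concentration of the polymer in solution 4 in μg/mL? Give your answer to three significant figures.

Step 1: 2-fold → factor 2
Step 2: 5-fold → factor 5
Step 3: 1000 μL brought to 5000 μL → factor 5000/1000 = 5
Step 4: 100 μL + 900 μL = 1000 μL total → factor 1000/100 = 10
Overall dilution factor = 2 × 5 × 5 × 10 = 500
Final = 5.00 mg/mL / 500 = 0.01000 mg/mL = 10.0 μg/mL

10.0 μg/mL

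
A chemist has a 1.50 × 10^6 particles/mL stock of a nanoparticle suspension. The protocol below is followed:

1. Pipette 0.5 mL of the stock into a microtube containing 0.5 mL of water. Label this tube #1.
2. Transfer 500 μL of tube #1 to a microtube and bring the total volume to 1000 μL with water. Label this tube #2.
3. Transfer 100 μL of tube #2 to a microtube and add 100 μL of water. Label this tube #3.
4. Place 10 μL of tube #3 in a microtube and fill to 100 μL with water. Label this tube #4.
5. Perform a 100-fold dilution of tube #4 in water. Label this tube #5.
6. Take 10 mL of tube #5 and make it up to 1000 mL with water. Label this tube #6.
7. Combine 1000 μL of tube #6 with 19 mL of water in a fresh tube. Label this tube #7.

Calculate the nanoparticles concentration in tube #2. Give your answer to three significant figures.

Step 1: 0.5 mL + 0.5 mL = 1 mL total → factor 1/0.5 = 2
Step 2: 500 μL brought to 1000 μL → factor 1000/500 = 2
Dilution factor through tube #2 = 2 × 2 = 4
[tube #2] = 1.50 × 10^6 particles/mL / 4 = 3.75 × 10^5 particles/mL

3.75 × 10^5 particles/mL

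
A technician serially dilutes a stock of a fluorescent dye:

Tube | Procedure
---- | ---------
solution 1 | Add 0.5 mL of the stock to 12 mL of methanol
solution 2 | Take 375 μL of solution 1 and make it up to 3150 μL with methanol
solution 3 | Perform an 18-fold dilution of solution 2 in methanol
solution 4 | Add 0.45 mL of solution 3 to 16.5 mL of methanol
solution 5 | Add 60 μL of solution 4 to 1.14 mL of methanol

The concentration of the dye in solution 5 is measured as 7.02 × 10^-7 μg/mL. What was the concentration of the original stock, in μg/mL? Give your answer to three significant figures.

Step 1: 0.5 mL + 12 mL = 12.5 mL total → factor 12.5/0.5 = 25
Step 2: 375 μL brought to 3150 μL → factor 3150/375 = 8.4
Step 3: 18-fold → factor 18
Step 4: 0.45 mL + 16.5 mL = 16.95 mL total → factor 16.95/0.45 = 37.667
Step 5: 60 μL + 1.14 mL = 1200 μL total → factor 1200/60 = 20
Overall dilution factor = 25 × 8.4 × 18 × 37.667 × 20 = 2.8476 × 10^6
Stock = 7.02 × 10^-7 μg/mL × 2.8476 × 10^6 = 2.00 μg/mL

2.00 μg/mL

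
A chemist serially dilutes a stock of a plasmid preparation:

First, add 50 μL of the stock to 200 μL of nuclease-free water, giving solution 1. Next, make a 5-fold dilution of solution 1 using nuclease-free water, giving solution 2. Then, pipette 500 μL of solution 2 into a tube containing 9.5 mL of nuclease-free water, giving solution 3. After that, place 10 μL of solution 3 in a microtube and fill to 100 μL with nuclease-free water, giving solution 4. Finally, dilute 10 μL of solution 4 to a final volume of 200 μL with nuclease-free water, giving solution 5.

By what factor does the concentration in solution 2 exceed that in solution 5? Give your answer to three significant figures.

Step 1: 50 μL + 200 μL = 250 μL total → factor 250/50 = 5
Step 2: 5-fold → factor 5
Step 3: 500 μL + 9.5 mL = 10000 μL total → factor 10000/500 = 20
Step 4: 10 μL brought to 100 μL → factor 100/10 = 10
Step 5: 10 μL brought to 200 μL → factor 200/10 = 20
Dilution factor to solution 2 = 25; to solution 5 = 1 × 10^5
[solution 2]/[solution 5] = (factor to solution 5)/(factor to solution 2) = 1 × 10^5/25 = 4.00 × 10^3

4.00 × 10^3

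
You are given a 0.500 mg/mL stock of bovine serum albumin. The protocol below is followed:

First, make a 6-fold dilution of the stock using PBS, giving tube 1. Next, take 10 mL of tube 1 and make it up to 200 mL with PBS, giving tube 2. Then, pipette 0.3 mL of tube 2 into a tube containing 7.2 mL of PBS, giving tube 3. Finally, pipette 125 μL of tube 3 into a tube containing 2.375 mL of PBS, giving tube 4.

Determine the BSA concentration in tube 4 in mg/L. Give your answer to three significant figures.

Step 1: 6-fold → factor 6
Step 2: 10 mL brought to 200 mL → factor 200/10 = 20
Step 3: 0.3 mL + 7.2 mL = 7.5 mL total → factor 7.5/0.3 = 25
Step 4: 125 μL + 2.375 mL = 2500 μL total → factor 2500/125 = 20
Overall dilution factor = 6 × 20 × 25 × 20 = 60000
Final = 0.500 mg/mL / 60000 = 8.333 × 10^-6 mg/mL = 0.00833 mg/L

0.00833 mg/L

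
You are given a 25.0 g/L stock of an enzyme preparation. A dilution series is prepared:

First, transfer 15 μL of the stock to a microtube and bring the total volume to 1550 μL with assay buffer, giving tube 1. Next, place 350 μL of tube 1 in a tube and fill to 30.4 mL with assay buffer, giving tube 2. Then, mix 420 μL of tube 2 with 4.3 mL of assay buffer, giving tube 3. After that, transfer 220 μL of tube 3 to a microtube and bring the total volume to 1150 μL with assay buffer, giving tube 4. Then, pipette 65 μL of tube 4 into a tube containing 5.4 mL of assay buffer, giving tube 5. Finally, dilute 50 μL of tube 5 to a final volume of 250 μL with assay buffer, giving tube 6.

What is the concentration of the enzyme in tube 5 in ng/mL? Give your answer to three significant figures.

Step 1: 15 μL brought to 1550 μL → factor 1550/15 = 103.33
Step 2: 350 μL brought to 30.4 mL → factor 30400/350 = 86.857
Step 3: 420 μL + 4.3 mL = 4720 μL total → factor 4720/420 = 11.238
Step 4: 220 μL brought to 1150 μL → factor 1150/220 = 5.2273
Step 5: 65 μL + 5.4 mL = 5465 μL total → factor 5465/65 = 84.077
Dilution factor through tube 5 = 103.33 × 86.857 × 11.238 × 5.2273 × 84.077 = 4.4329 × 10^7
[tube 5] = 25.0 g/L / 4.4329 × 10^7 = 5.640 × 10^-7 g/L = 0.564 ng/mL

0.564 ng/mL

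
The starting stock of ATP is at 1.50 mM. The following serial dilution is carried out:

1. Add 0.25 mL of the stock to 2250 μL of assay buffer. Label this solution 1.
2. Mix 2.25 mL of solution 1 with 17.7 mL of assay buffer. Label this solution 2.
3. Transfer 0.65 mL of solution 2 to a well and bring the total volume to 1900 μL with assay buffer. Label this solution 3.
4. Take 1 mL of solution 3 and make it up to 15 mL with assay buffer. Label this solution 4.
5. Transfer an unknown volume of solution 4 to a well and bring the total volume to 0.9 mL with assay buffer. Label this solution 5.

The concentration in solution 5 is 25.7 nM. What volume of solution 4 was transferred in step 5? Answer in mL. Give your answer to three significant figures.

0.0599 mL

Step 1: 0.25 mL + 2250 μL = 2.5 mL total → factor 2.5/0.25 = 10
Step 2: 2.25 mL + 17.7 mL = 19.95 mL total → factor 19.95/2.25 = 8.8667
Step 3: 0.65 mL brought to 1900 μL → factor 1.9/0.65 = 2.9231
Step 4: 1 mL brought to 15 mL → factor 15/1 = 15
Step 5: v brought to 0.9 mL → factor = 0.9 mL/v
Product of known-step factors = 3887.7
Overall factor = 1.50 mM / (25.7 nM) = 58366
Step-5 factor = 58366 / 3887.7 = 15.013
v = 0.9 mL / 15.013 = 0.0599 mL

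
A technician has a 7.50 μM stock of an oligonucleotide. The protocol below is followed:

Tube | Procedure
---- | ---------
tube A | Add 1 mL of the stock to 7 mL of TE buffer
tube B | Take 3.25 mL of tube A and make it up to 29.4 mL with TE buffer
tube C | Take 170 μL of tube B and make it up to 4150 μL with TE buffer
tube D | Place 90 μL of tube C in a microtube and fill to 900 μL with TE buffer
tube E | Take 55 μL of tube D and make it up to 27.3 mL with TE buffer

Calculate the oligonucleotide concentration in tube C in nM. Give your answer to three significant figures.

Step 1: 1 mL + 7 mL = 8 mL total → factor 8/1 = 8
Step 2: 3.25 mL brought to 29.4 mL → factor 29.4/3.25 = 9.0462
Step 3: 170 μL brought to 4150 μL → factor 4150/170 = 24.412
Dilution factor through tube C = 8 × 9.0462 × 24.412 = 1766.7
[tube C] = 7.50 μM / 1766.7 = 0.004245 μM = 4.25 nM

4.25 nM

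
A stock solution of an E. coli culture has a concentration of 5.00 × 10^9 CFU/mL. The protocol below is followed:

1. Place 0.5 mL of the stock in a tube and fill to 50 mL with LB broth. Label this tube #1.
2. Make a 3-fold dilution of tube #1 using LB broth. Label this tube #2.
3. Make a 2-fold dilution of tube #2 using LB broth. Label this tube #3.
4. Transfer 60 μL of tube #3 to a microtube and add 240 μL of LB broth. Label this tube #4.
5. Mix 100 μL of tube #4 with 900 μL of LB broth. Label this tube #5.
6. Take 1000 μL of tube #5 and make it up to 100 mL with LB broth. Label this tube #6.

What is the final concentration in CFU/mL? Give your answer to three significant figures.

1.67 × 10^3 CFU/mL

Step 1: 0.5 mL brought to 50 mL → factor 50/0.5 = 100
Step 2: 3-fold → factor 3
Step 3: 2-fold → factor 2
Step 4: 60 μL + 240 μL = 300 μL total → factor 300/60 = 5
Step 5: 100 μL + 900 μL = 1000 μL total → factor 1000/100 = 10
Step 6: 1000 μL brought to 100 mL → factor 1 × 10^5/1000 = 100
Overall dilution factor = 100 × 3 × 2 × 5 × 10 × 100 = 3 × 10^6
Final = 5.00 × 10^9 CFU/mL / 3 × 10^6 = 1.67 × 10^3 CFU/mL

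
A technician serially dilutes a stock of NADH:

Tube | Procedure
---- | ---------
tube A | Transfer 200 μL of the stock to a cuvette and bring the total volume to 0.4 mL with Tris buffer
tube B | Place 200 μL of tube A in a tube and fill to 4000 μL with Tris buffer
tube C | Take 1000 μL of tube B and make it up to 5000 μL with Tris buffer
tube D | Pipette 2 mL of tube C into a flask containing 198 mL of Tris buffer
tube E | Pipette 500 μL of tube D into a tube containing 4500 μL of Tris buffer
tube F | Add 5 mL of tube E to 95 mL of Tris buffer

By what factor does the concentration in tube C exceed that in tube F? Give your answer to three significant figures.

Step 1: 200 μL brought to 0.4 mL → factor 400/200 = 2
Step 2: 200 μL brought to 4000 μL → factor 4000/200 = 20
Step 3: 1000 μL brought to 5000 μL → factor 5000/1000 = 5
Step 4: 2 mL + 198 mL = 200 mL total → factor 200/2 = 100
Step 5: 500 μL + 4500 μL = 5000 μL total → factor 5000/500 = 10
Step 6: 5 mL + 95 mL = 100 mL total → factor 100/5 = 20
Dilution factor to tube C = 200; to tube F = 4 × 10^6
[tube C]/[tube F] = (factor to tube F)/(factor to tube C) = 4 × 10^6/200 = 2.00 × 10^4

2.00 × 10^4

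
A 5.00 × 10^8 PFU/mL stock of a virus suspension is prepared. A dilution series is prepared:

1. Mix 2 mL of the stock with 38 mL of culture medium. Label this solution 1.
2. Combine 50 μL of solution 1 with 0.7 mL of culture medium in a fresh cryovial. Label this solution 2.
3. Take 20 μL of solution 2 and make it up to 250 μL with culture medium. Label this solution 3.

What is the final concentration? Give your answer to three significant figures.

1.33 × 10^5 PFU/mL

Step 1: 2 mL + 38 mL = 40 mL total → factor 40/2 = 20
Step 2: 50 μL + 0.7 mL = 750 μL total → factor 750/50 = 15
Step 3: 20 μL brought to 250 μL → factor 250/20 = 12.5
Overall dilution factor = 20 × 15 × 12.5 = 3750
Final = 5.00 × 10^8 PFU/mL / 3750 = 1.33 × 10^5 PFU/mL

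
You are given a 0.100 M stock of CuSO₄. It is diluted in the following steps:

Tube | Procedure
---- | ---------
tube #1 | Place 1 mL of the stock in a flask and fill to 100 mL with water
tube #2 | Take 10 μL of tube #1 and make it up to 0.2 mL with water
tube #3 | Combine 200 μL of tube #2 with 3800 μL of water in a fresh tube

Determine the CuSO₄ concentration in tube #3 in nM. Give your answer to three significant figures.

Step 1: 1 mL brought to 100 mL → factor 100/1 = 100
Step 2: 10 μL brought to 0.2 mL → factor 200/10 = 20
Step 3: 200 μL + 3800 μL = 4000 μL total → factor 4000/200 = 20
Overall dilution factor = 100 × 20 × 20 = 40000
Final = 0.100 M / 40000 = 2.500 × 10^-6 M = 2.50 × 10^3 nM

2.50 × 10^3 nM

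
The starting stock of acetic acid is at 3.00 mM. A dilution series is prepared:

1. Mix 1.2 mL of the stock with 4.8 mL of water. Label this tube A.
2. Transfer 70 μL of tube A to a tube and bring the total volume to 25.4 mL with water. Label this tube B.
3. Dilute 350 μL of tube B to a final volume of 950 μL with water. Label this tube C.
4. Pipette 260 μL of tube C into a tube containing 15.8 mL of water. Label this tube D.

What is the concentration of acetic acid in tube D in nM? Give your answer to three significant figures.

Step 1: 1.2 mL + 4.8 mL = 6 mL total → factor 6/1.2 = 5
Step 2: 70 μL brought to 25.4 mL → factor 25400/70 = 362.86
Step 3: 350 μL brought to 950 μL → factor 950/350 = 2.7143
Step 4: 260 μL + 15.8 mL = 16060 μL total → factor 16060/260 = 61.769
Dilution factor through tube D = 5 × 362.86 × 2.7143 × 61.769 = 3.0418 × 10^5
[tube D] = 3.00 mM / 3.0418 × 10^5 = 9.863 × 10^-6 mM = 9.86 nM

9.86 nM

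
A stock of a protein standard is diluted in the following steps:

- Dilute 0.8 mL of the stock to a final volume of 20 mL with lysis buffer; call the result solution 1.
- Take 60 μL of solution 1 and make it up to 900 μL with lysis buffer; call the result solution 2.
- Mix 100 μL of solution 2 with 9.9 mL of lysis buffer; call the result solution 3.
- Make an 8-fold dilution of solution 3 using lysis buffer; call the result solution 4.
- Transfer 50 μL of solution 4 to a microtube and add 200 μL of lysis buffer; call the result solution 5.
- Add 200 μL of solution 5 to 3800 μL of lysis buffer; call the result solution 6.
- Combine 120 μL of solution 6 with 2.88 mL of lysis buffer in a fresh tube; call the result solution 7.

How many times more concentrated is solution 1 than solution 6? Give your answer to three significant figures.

Step 1: 0.8 mL brought to 20 mL → factor 20/0.8 = 25
Step 2: 60 μL brought to 900 μL → factor 900/60 = 15
Step 3: 100 μL + 9.9 mL = 10000 μL total → factor 10000/100 = 100
Step 4: 8-fold → factor 8
Step 5: 50 μL + 200 μL = 250 μL total → factor 250/50 = 5
Step 6: 200 μL + 3800 μL = 4000 μL total → factor 4000/200 = 20
Dilution factor to solution 1 = 25; to solution 6 = 3 × 10^7
[solution 1]/[solution 6] = (factor to solution 6)/(factor to solution 1) = 3 × 10^7/25 = 1.20 × 10^6

1.20 × 10^6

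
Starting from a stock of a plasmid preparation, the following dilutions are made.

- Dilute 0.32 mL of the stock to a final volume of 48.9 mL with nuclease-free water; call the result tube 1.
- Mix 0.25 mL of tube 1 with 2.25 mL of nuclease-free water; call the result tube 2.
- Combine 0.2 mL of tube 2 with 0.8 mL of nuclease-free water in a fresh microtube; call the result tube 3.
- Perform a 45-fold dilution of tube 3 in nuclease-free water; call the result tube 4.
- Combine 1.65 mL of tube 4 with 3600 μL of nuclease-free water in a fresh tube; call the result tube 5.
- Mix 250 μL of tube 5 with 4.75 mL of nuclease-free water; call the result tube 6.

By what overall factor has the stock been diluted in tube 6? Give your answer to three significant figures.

2.19 × 10^7

Step 1: 0.32 mL brought to 48.9 mL → factor 48.9/0.32 = 152.81
Step 2: 0.25 mL + 2.25 mL = 2.5 mL total → factor 2.5/0.25 = 10
Step 3: 0.2 mL + 0.8 mL = 1 mL total → factor 1/0.2 = 5
Step 4: 45-fold → factor 45
Step 5: 1.65 mL + 3600 μL = 5.25 mL total → factor 5.25/1.65 = 3.1818
Step 6: 250 μL + 4.75 mL = 5000 μL total → factor 5000/250 = 20
Overall dilution factor = 152.81 × 10 × 5 × 45 × 3.1818 × 20 = 2.188 × 10^7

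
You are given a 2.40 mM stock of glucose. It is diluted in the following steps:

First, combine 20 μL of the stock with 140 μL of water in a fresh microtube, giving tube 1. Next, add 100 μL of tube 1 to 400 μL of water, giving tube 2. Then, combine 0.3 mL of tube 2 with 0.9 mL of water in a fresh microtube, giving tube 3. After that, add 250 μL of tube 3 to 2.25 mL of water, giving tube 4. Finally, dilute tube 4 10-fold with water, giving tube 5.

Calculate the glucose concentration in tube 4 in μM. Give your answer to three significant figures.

1.50 μM

Step 1: 20 μL + 140 μL = 160 μL total → factor 160/20 = 8
Step 2: 100 μL + 400 μL = 500 μL total → factor 500/100 = 5
Step 3: 0.3 mL + 0.9 mL = 1.2 mL total → factor 1.2/0.3 = 4
Step 4: 250 μL + 2.25 mL = 2500 μL total → factor 2500/250 = 10
Dilution factor through tube 4 = 8 × 5 × 4 × 10 = 1600
[tube 4] = 2.40 mM / 1600 = 0.001500 mM = 1.50 μM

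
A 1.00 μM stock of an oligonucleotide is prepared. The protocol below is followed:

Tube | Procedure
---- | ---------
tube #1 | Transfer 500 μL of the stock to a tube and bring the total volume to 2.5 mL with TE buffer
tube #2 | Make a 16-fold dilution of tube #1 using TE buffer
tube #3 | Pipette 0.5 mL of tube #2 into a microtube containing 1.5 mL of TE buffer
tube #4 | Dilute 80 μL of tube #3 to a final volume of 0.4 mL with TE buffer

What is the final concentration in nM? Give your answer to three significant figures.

0.625 nM

Step 1: 500 μL brought to 2.5 mL → factor 2500/500 = 5
Step 2: 16-fold → factor 16
Step 3: 0.5 mL + 1.5 mL = 2 mL total → factor 2/0.5 = 4
Step 4: 80 μL brought to 0.4 mL → factor 400/80 = 5
Overall dilution factor = 5 × 16 × 4 × 5 = 1600
Final = 1.00 μM / 1600 = 0.0006250 μM = 0.625 nM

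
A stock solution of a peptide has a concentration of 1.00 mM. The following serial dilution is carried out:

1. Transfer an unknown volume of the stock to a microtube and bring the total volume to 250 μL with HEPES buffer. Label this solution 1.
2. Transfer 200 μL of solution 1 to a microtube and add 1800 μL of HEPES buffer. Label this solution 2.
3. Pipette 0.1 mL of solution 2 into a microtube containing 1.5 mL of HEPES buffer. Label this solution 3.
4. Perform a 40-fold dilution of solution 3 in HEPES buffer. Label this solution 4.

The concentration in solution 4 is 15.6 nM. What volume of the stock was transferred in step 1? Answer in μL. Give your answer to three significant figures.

25.0 μL

Step 1: v brought to 250 μL → factor = 250 μL/v
Step 2: 200 μL + 1800 μL = 2000 μL total → factor 2000/200 = 10
Step 3: 0.1 mL + 1.5 mL = 1.6 mL total → factor 1.6/0.1 = 16
Step 4: 40-fold → factor 40
Product of known-step factors = 6400
Overall factor = 1.00 mM / (15.6 nM) = 64103
Step-1 factor = 64103 / 6400 = 10.016
v = 250 μL / 10.016 = 25.0 μL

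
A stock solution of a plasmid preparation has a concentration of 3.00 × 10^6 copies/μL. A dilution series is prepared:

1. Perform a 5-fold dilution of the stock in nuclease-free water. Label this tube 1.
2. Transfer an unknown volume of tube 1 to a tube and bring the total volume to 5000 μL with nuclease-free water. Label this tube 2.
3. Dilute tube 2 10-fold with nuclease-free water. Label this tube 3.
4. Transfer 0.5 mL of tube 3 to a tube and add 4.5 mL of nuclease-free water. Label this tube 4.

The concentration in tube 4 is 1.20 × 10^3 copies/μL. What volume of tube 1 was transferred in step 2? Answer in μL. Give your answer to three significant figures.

1.00 × 10^3 μL

Step 1: 5-fold → factor 5
Step 2: v brought to 5000 μL → factor = 5000 μL/v
Step 3: 10-fold → factor 10
Step 4: 0.5 mL + 4.5 mL = 5 mL total → factor 5/0.5 = 10
Product of known-step factors = 500
Overall factor = 3.00 × 10^6 copies/μL / (1.20 × 10^3 copies/μL) = 2500
Step-2 factor = 2500 / 500 = 5
v = 5000 μL / 5 = 1.00 × 10^3 μL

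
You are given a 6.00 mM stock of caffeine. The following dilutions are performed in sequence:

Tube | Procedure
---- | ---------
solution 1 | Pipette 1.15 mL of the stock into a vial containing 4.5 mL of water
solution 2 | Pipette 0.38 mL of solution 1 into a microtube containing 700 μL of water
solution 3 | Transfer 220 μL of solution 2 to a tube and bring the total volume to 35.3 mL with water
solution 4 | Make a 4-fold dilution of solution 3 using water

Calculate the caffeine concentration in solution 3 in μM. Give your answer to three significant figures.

2.68 μM

Step 1: 1.15 mL + 4.5 mL = 5.65 mL total → factor 5.65/1.15 = 4.913
Step 2: 0.38 mL + 700 μL = 1.08 mL total → factor 1.08/0.38 = 2.8421
Step 3: 220 μL brought to 35.3 mL → factor 35300/220 = 160.45
Dilution factor through solution 3 = 4.913 × 2.8421 × 160.45 = 2240.5
[solution 3] = 6.00 mM / 2240.5 = 0.002678 mM = 2.68 μM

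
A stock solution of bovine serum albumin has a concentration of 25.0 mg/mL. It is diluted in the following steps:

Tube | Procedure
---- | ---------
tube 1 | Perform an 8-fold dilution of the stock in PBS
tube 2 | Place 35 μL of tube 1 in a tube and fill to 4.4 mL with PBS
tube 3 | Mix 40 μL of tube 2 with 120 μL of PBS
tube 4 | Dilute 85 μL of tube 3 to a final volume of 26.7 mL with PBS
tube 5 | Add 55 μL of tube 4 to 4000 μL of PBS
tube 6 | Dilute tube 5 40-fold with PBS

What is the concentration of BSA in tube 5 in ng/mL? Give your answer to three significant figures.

Step 1: 8-fold → factor 8
Step 2: 35 μL brought to 4.4 mL → factor 4400/35 = 125.71
Step 3: 40 μL + 120 μL = 160 μL total → factor 160/40 = 4
Step 4: 85 μL brought to 26.7 mL → factor 26700/85 = 314.12
Step 5: 55 μL + 4000 μL = 4055 μL total → factor 4055/55 = 73.727
Dilution factor through tube 5 = 8 × 125.71 × 4 × 314.12 × 73.727 = 9.3165 × 10^7
[tube 5] = 25.0 mg/mL / 9.3165 × 10^7 = 2.683 × 10^-7 mg/mL = 0.268 ng/mL

0.268 ng/mL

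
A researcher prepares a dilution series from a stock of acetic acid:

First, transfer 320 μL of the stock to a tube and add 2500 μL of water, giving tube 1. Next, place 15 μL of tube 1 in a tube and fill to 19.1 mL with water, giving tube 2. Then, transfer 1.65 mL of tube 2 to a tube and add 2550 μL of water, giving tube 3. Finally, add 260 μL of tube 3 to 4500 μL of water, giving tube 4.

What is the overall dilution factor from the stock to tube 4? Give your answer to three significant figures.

5.23 × 10^5

Step 1: 320 μL + 2500 μL = 2820 μL total → factor 2820/320 = 8.8125
Step 2: 15 μL brought to 19.1 mL → factor 19100/15 = 1273.3
Step 3: 1.65 mL + 2550 μL = 4.2 mL total → factor 4.2/1.65 = 2.5455
Step 4: 260 μL + 4500 μL = 4760 μL total → factor 4760/260 = 18.308
Overall dilution factor = 8.8125 × 1273.3 × 2.5455 × 18.308 = 5.2293 × 10^5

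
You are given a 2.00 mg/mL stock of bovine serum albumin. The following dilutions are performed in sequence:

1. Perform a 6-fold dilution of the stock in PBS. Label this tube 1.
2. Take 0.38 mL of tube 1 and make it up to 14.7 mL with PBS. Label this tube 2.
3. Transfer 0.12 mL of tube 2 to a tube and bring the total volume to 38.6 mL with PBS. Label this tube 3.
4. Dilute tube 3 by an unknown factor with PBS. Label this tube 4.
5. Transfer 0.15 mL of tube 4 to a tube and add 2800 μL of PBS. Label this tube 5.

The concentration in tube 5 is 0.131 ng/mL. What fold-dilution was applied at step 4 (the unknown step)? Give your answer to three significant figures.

10.4-fold

Step 1: 6-fold → factor 6
Step 2: 0.38 mL brought to 14.7 mL → factor 14.7/0.38 = 38.684
Step 3: 0.12 mL brought to 38.6 mL → factor 38.6/0.12 = 321.67
Step 4: unknown factor x
Step 5: 0.15 mL + 2800 μL = 2.95 mL total → factor 2.95/0.15 = 19.667
Product of known-step factors = 1.4683 × 10^6
Overall factor = 2.00 mg/mL / (0.131 ng/mL) = 1.5267 × 10^7
x = 1.5267 × 10^7 / 1.4683 × 10^6 = 10.4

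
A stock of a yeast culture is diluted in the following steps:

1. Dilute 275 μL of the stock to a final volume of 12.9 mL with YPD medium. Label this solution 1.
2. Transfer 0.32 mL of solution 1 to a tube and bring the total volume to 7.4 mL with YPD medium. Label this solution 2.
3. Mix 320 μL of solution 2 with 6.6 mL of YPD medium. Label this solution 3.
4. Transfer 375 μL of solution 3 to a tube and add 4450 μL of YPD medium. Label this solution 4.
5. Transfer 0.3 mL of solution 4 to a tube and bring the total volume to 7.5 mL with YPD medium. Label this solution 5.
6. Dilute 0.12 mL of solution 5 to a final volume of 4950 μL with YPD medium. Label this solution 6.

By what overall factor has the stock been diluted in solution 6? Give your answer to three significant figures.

Step 1: 275 μL brought to 12.9 mL → factor 12900/275 = 46.909
Step 2: 0.32 mL brought to 7.4 mL → factor 7.4/0.32 = 23.125
Step 3: 320 μL + 6.6 mL = 6920 μL total → factor 6920/320 = 21.625
Step 4: 375 μL + 4450 μL = 4825 μL total → factor 4825/375 = 12.867
Step 5: 0.3 mL brought to 7.5 mL → factor 7.5/0.3 = 25
Step 6: 0.12 mL brought to 4950 μL → factor 4.95/0.12 = 41.25
Overall dilution factor = 46.909 × 23.125 × 21.625 × 12.867 × 25 × 41.25 = 3.1126 × 10^8

3.11 × 10^8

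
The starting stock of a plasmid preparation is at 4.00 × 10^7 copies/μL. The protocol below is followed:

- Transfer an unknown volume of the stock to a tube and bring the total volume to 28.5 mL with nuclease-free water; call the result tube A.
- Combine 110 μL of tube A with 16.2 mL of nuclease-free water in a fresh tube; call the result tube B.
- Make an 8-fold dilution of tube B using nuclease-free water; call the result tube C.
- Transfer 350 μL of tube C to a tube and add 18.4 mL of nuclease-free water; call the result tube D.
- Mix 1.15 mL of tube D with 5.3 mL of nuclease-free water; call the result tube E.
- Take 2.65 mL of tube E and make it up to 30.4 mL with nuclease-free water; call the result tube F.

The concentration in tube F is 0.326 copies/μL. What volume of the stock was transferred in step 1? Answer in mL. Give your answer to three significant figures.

0.950 mL

Step 1: v brought to 28.5 mL → factor = 28.5 mL/v
Step 2: 110 μL + 16.2 mL = 16310 μL total → factor 16310/110 = 148.27
Step 3: 8-fold → factor 8
Step 4: 350 μL + 18.4 mL = 18750 μL total → factor 18750/350 = 53.571
Step 5: 1.15 mL + 5.3 mL = 6.45 mL total → factor 6.45/1.15 = 5.6087
Step 6: 2.65 mL brought to 30.4 mL → factor 30.4/2.65 = 11.472
Product of known-step factors = 4.0886 × 10^6
Overall factor = 4.00 × 10^7 copies/μL / (0.326 copies/μL) = 1.227 × 10^8
Step-1 factor = 1.227 × 10^8 / 4.0886 × 10^6 = 30.01
v = 28.5 mL / 30.01 = 0.950 mL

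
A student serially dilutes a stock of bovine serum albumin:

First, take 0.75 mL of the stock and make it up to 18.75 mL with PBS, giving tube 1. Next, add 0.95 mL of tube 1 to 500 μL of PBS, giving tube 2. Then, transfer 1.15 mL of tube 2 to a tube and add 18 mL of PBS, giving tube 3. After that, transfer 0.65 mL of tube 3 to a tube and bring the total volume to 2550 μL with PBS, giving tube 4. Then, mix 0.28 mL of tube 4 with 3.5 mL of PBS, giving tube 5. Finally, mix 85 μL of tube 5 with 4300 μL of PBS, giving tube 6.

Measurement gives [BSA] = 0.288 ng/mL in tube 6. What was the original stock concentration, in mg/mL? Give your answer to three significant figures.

Step 1: 0.75 mL brought to 18.75 mL → factor 18.75/0.75 = 25
Step 2: 0.95 mL + 500 μL = 1.45 mL total → factor 1.45/0.95 = 1.5263
Step 3: 1.15 mL + 18 mL = 19.15 mL total → factor 19.15/1.15 = 16.652
Step 4: 0.65 mL brought to 2550 μL → factor 2.55/0.65 = 3.9231
Step 5: 0.28 mL + 3.5 mL = 3.78 mL total → factor 3.78/0.28 = 13.5
Step 6: 85 μL + 4300 μL = 4385 μL total → factor 4385/85 = 51.588
Overall dilution factor = 25 × 1.5263 × 16.652 × 3.9231 × 13.5 × 51.588 = 1.7361 × 10^6
Stock = 0.288 ng/mL × 1.7361 × 10^6 = 5.000 × 10^5 ng/mL = 0.500 mg/mL

0.500 mg/mL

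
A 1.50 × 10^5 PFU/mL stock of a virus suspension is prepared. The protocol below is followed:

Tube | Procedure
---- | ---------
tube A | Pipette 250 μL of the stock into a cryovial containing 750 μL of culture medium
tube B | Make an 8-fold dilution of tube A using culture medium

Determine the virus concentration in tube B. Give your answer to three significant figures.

4.69 × 10^3 PFU/mL

Step 1: 250 μL + 750 μL = 1000 μL total → factor 1000/250 = 4
Step 2: 8-fold → factor 8
Overall dilution factor = 4 × 8 = 32
Final = 1.50 × 10^5 PFU/mL / 32 = 4.69 × 10^3 PFU/mL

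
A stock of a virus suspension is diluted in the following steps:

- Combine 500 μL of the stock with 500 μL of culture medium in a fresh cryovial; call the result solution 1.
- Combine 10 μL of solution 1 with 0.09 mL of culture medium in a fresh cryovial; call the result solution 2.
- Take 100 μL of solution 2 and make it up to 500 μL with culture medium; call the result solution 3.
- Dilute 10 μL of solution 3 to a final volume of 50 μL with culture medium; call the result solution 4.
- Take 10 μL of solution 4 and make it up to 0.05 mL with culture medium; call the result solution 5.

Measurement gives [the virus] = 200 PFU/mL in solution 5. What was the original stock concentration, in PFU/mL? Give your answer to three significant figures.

5.00 × 10^5 PFU/mL

Step 1: 500 μL + 500 μL = 1000 μL total → factor 1000/500 = 2
Step 2: 10 μL + 0.09 mL = 100 μL total → factor 100/10 = 10
Step 3: 100 μL brought to 500 μL → factor 500/100 = 5
Step 4: 10 μL brought to 50 μL → factor 50/10 = 5
Step 5: 10 μL brought to 0.05 mL → factor 50/10 = 5
Overall dilution factor = 2 × 10 × 5 × 5 × 5 = 2500
Stock = 200 PFU/mL × 2500 = 5.00 × 10^5 PFU/mL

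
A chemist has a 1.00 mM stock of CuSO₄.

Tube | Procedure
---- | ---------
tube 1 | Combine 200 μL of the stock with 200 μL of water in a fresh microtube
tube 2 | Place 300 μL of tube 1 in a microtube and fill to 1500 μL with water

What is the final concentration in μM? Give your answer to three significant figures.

100 μM

Step 1: 200 μL + 200 μL = 400 μL total → factor 400/200 = 2
Step 2: 300 μL brought to 1500 μL → factor 1500/300 = 5
Overall dilution factor = 2 × 5 = 10
Final = 1.00 mM / 10 = 0.1000 mM = 100 μM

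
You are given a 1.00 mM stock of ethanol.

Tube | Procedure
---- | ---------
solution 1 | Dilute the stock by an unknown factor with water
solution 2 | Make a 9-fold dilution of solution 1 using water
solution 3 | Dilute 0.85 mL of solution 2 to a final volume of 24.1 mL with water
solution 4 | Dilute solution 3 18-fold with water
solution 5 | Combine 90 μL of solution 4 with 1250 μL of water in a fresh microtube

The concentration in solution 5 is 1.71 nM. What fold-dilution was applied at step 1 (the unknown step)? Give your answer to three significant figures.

Step 1: unknown factor x
Step 2: 9-fold → factor 9
Step 3: 0.85 mL brought to 24.1 mL → factor 24.1/0.85 = 28.353
Step 4: 18-fold → factor 18
Step 5: 90 μL + 1250 μL = 1340 μL total → factor 1340/90 = 14.889
Product of known-step factors = 68387
Overall factor = 1.00 mM / (1.71 nM) = 5.848 × 10^5
x = 5.848 × 10^5 / 68387 = 8.55

8.55-fold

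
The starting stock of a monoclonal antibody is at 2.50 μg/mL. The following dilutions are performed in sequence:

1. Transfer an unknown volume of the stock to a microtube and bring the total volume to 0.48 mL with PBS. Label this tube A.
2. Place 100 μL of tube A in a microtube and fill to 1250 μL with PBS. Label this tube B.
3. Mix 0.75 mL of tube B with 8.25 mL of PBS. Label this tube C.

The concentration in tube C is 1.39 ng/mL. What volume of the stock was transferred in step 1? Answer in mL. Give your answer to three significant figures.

Step 1: v brought to 0.48 mL → factor = 0.48 mL/v
Step 2: 100 μL brought to 1250 μL → factor 1250/100 = 12.5
Step 3: 0.75 mL + 8.25 mL = 9 mL total → factor 9/0.75 = 12
Product of known-step factors = 150
Overall factor = 2.50 μg/mL / (1.39 ng/mL) = 1798.6
Step-1 factor = 1798.6 / 150 = 11.99
v = 0.48 mL / 11.99 = 0.0400 mL

0.0400 mL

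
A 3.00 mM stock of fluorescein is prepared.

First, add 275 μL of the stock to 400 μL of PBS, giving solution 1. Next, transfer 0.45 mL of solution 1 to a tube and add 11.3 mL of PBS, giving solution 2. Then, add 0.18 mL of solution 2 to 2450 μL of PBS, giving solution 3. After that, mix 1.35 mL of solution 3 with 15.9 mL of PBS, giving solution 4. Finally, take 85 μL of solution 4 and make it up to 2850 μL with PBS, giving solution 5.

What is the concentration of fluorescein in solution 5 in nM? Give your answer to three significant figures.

7.48 nM

Step 1: 275 μL + 400 μL = 675 μL total → factor 675/275 = 2.4545
Step 2: 0.45 mL + 11.3 mL = 11.75 mL total → factor 11.75/0.45 = 26.111
Step 3: 0.18 mL + 2450 μL = 2.63 mL total → factor 2.63/0.18 = 14.611
Step 4: 1.35 mL + 15.9 mL = 17.25 mL total → factor 17.25/1.35 = 12.778
Step 5: 85 μL brought to 2850 μL → factor 2850/85 = 33.529
Overall dilution factor = 2.4545 × 26.111 × 14.611 × 12.778 × 33.529 = 4.012 × 10^5
Final = 3.00 mM / 4.012 × 10^5 = 7.478 × 10^-6 mM = 7.48 nM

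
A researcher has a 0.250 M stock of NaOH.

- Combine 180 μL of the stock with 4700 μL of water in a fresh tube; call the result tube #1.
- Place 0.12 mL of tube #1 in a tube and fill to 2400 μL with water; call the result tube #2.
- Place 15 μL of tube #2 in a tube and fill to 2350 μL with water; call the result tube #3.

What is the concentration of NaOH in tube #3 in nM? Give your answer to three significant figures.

Step 1: 180 μL + 4700 μL = 4880 μL total → factor 4880/180 = 27.111
Step 2: 0.12 mL brought to 2400 μL → factor 2.4/0.12 = 20
Step 3: 15 μL brought to 2350 μL → factor 2350/15 = 156.67
Overall dilution factor = 27.111 × 20 × 156.67 = 84948
Final = 0.250 M / 84948 = 2.943 × 10^-6 M = 2.94 × 10^3 nM

2.94 × 10^3 nM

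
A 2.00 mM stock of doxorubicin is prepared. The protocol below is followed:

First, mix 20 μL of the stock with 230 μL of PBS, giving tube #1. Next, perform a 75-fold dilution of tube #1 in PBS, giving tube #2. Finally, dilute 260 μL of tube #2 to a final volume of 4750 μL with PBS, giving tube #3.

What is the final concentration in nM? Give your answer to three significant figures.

Step 1: 20 μL + 230 μL = 250 μL total → factor 250/20 = 12.5
Step 2: 75-fold → factor 75
Step 3: 260 μL brought to 4750 μL → factor 4750/260 = 18.269
Overall dilution factor = 12.5 × 75 × 18.269 = 17127
Final = 2.00 mM / 17127 = 0.0001168 mM = 117 nM

117 nM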